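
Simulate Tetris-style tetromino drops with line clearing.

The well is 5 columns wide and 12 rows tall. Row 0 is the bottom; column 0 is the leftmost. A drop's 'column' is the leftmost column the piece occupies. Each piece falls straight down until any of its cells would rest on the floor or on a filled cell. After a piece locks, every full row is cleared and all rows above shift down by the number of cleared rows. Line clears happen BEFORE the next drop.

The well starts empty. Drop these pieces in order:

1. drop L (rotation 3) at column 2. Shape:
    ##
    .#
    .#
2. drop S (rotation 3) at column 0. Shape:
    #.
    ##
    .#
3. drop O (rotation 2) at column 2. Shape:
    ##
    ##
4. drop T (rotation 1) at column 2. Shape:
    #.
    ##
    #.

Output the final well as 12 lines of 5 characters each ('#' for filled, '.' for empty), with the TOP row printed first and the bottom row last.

Answer: .....
.....
.....
.....
..#..
..##.
..#..
..##.
..##.
#.##.
##.#.
.#.#.

Derivation:
Drop 1: L rot3 at col 2 lands with bottom-row=0; cleared 0 line(s) (total 0); column heights now [0 0 3 3 0], max=3
Drop 2: S rot3 at col 0 lands with bottom-row=0; cleared 0 line(s) (total 0); column heights now [3 2 3 3 0], max=3
Drop 3: O rot2 at col 2 lands with bottom-row=3; cleared 0 line(s) (total 0); column heights now [3 2 5 5 0], max=5
Drop 4: T rot1 at col 2 lands with bottom-row=5; cleared 0 line(s) (total 0); column heights now [3 2 8 7 0], max=8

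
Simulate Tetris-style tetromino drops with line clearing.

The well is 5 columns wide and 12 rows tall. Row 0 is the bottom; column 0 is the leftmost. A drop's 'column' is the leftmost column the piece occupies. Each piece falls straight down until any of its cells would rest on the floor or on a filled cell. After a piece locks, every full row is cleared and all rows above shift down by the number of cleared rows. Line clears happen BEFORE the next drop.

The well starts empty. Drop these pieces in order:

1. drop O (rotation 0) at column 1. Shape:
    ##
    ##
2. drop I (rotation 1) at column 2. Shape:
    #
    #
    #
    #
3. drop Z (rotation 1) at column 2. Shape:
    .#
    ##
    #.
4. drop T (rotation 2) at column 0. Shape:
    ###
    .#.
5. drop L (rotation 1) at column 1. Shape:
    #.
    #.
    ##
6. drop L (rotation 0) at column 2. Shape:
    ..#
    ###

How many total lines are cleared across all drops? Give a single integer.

Answer: 0

Derivation:
Drop 1: O rot0 at col 1 lands with bottom-row=0; cleared 0 line(s) (total 0); column heights now [0 2 2 0 0], max=2
Drop 2: I rot1 at col 2 lands with bottom-row=2; cleared 0 line(s) (total 0); column heights now [0 2 6 0 0], max=6
Drop 3: Z rot1 at col 2 lands with bottom-row=6; cleared 0 line(s) (total 0); column heights now [0 2 8 9 0], max=9
Drop 4: T rot2 at col 0 lands with bottom-row=7; cleared 0 line(s) (total 0); column heights now [9 9 9 9 0], max=9
Drop 5: L rot1 at col 1 lands with bottom-row=9; cleared 0 line(s) (total 0); column heights now [9 12 10 9 0], max=12
Drop 6: L rot0 at col 2 lands with bottom-row=10; cleared 0 line(s) (total 0); column heights now [9 12 11 11 12], max=12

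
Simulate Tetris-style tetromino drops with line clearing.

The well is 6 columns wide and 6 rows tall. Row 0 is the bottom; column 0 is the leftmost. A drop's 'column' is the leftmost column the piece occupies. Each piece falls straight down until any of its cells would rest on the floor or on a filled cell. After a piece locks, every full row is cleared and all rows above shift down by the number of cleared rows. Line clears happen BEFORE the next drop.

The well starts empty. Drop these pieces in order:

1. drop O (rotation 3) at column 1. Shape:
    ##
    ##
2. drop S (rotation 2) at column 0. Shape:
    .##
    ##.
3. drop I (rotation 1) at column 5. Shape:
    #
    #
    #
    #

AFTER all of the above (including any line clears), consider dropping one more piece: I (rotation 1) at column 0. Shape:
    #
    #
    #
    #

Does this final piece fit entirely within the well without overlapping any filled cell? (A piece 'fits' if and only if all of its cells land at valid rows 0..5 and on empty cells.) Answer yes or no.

Drop 1: O rot3 at col 1 lands with bottom-row=0; cleared 0 line(s) (total 0); column heights now [0 2 2 0 0 0], max=2
Drop 2: S rot2 at col 0 lands with bottom-row=2; cleared 0 line(s) (total 0); column heights now [3 4 4 0 0 0], max=4
Drop 3: I rot1 at col 5 lands with bottom-row=0; cleared 0 line(s) (total 0); column heights now [3 4 4 0 0 4], max=4
Test piece I rot1 at col 0 (width 1): heights before test = [3 4 4 0 0 4]; fits = False

Answer: no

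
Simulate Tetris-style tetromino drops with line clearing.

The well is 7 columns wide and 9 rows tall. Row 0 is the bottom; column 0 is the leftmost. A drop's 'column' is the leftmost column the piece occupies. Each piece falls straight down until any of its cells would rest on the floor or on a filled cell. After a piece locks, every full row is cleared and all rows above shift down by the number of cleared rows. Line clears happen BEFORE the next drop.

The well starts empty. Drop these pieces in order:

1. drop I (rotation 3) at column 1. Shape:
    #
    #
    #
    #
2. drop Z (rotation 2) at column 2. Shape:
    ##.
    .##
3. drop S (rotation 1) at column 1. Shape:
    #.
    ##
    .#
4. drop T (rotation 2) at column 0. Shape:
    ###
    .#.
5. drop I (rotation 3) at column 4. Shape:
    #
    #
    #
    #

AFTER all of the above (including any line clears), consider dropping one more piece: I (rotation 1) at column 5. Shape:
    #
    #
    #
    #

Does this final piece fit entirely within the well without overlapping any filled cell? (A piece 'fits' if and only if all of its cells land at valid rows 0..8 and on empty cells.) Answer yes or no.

Drop 1: I rot3 at col 1 lands with bottom-row=0; cleared 0 line(s) (total 0); column heights now [0 4 0 0 0 0 0], max=4
Drop 2: Z rot2 at col 2 lands with bottom-row=0; cleared 0 line(s) (total 0); column heights now [0 4 2 2 1 0 0], max=4
Drop 3: S rot1 at col 1 lands with bottom-row=3; cleared 0 line(s) (total 0); column heights now [0 6 5 2 1 0 0], max=6
Drop 4: T rot2 at col 0 lands with bottom-row=6; cleared 0 line(s) (total 0); column heights now [8 8 8 2 1 0 0], max=8
Drop 5: I rot3 at col 4 lands with bottom-row=1; cleared 0 line(s) (total 0); column heights now [8 8 8 2 5 0 0], max=8
Test piece I rot1 at col 5 (width 1): heights before test = [8 8 8 2 5 0 0]; fits = True

Answer: yes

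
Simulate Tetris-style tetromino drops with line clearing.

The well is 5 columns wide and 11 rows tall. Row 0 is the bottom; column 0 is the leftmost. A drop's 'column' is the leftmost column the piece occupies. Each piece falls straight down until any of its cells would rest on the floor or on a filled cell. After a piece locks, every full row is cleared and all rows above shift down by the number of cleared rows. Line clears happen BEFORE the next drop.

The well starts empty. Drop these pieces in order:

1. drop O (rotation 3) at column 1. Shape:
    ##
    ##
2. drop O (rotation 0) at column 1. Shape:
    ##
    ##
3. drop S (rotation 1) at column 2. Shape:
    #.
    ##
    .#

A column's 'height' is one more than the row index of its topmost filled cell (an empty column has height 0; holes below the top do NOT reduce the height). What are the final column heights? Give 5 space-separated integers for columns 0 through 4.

Drop 1: O rot3 at col 1 lands with bottom-row=0; cleared 0 line(s) (total 0); column heights now [0 2 2 0 0], max=2
Drop 2: O rot0 at col 1 lands with bottom-row=2; cleared 0 line(s) (total 0); column heights now [0 4 4 0 0], max=4
Drop 3: S rot1 at col 2 lands with bottom-row=3; cleared 0 line(s) (total 0); column heights now [0 4 6 5 0], max=6

Answer: 0 4 6 5 0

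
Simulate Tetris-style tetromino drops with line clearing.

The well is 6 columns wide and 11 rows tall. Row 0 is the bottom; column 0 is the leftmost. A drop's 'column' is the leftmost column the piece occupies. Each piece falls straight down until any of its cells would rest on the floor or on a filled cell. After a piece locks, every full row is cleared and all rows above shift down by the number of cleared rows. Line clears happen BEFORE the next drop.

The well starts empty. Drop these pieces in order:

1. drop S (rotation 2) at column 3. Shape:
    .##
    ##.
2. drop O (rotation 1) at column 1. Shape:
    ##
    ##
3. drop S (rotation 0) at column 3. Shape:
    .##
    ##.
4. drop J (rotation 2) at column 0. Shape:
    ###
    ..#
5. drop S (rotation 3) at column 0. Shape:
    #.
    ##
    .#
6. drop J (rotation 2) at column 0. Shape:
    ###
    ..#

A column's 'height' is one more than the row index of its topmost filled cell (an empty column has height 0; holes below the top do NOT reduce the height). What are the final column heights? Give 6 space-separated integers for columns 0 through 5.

Answer: 8 8 8 3 4 4

Derivation:
Drop 1: S rot2 at col 3 lands with bottom-row=0; cleared 0 line(s) (total 0); column heights now [0 0 0 1 2 2], max=2
Drop 2: O rot1 at col 1 lands with bottom-row=0; cleared 0 line(s) (total 0); column heights now [0 2 2 1 2 2], max=2
Drop 3: S rot0 at col 3 lands with bottom-row=2; cleared 0 line(s) (total 0); column heights now [0 2 2 3 4 4], max=4
Drop 4: J rot2 at col 0 lands with bottom-row=2; cleared 0 line(s) (total 0); column heights now [4 4 4 3 4 4], max=4
Drop 5: S rot3 at col 0 lands with bottom-row=4; cleared 0 line(s) (total 0); column heights now [7 6 4 3 4 4], max=7
Drop 6: J rot2 at col 0 lands with bottom-row=6; cleared 0 line(s) (total 0); column heights now [8 8 8 3 4 4], max=8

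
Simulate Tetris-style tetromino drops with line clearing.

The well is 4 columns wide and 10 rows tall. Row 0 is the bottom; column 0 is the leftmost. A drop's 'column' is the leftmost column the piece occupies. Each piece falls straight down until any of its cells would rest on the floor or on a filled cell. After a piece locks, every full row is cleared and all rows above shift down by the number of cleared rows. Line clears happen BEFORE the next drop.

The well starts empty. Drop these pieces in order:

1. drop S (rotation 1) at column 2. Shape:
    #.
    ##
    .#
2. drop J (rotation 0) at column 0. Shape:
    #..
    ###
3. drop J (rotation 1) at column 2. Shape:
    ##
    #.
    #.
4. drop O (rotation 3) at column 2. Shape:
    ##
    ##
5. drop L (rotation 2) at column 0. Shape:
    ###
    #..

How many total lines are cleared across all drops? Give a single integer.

Answer: 0

Derivation:
Drop 1: S rot1 at col 2 lands with bottom-row=0; cleared 0 line(s) (total 0); column heights now [0 0 3 2], max=3
Drop 2: J rot0 at col 0 lands with bottom-row=3; cleared 0 line(s) (total 0); column heights now [5 4 4 2], max=5
Drop 3: J rot1 at col 2 lands with bottom-row=4; cleared 0 line(s) (total 0); column heights now [5 4 7 7], max=7
Drop 4: O rot3 at col 2 lands with bottom-row=7; cleared 0 line(s) (total 0); column heights now [5 4 9 9], max=9
Drop 5: L rot2 at col 0 lands with bottom-row=8; cleared 0 line(s) (total 0); column heights now [10 10 10 9], max=10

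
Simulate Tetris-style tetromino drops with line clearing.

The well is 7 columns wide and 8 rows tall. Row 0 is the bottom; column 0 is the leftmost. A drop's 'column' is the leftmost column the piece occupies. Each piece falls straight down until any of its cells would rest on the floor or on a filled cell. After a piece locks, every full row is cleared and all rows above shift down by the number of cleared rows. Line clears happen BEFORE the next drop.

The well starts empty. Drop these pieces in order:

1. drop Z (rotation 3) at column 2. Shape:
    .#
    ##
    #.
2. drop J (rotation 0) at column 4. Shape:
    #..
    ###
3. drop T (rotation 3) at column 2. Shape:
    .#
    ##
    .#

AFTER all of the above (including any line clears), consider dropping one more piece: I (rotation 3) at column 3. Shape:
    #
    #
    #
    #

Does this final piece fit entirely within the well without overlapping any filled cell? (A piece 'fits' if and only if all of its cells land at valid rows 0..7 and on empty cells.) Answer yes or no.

Answer: no

Derivation:
Drop 1: Z rot3 at col 2 lands with bottom-row=0; cleared 0 line(s) (total 0); column heights now [0 0 2 3 0 0 0], max=3
Drop 2: J rot0 at col 4 lands with bottom-row=0; cleared 0 line(s) (total 0); column heights now [0 0 2 3 2 1 1], max=3
Drop 3: T rot3 at col 2 lands with bottom-row=3; cleared 0 line(s) (total 0); column heights now [0 0 5 6 2 1 1], max=6
Test piece I rot3 at col 3 (width 1): heights before test = [0 0 5 6 2 1 1]; fits = False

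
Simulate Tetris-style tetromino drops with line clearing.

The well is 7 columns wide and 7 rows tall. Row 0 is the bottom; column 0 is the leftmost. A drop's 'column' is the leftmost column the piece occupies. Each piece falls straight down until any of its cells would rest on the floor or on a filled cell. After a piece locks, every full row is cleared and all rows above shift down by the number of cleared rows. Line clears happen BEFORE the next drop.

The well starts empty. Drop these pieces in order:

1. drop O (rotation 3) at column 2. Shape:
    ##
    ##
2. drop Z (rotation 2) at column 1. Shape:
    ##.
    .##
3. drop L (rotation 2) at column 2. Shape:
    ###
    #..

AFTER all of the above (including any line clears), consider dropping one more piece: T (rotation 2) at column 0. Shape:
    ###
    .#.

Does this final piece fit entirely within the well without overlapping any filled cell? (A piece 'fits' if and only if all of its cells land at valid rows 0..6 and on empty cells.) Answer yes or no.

Drop 1: O rot3 at col 2 lands with bottom-row=0; cleared 0 line(s) (total 0); column heights now [0 0 2 2 0 0 0], max=2
Drop 2: Z rot2 at col 1 lands with bottom-row=2; cleared 0 line(s) (total 0); column heights now [0 4 4 3 0 0 0], max=4
Drop 3: L rot2 at col 2 lands with bottom-row=4; cleared 0 line(s) (total 0); column heights now [0 4 6 6 6 0 0], max=6
Test piece T rot2 at col 0 (width 3): heights before test = [0 4 6 6 6 0 0]; fits = True

Answer: yes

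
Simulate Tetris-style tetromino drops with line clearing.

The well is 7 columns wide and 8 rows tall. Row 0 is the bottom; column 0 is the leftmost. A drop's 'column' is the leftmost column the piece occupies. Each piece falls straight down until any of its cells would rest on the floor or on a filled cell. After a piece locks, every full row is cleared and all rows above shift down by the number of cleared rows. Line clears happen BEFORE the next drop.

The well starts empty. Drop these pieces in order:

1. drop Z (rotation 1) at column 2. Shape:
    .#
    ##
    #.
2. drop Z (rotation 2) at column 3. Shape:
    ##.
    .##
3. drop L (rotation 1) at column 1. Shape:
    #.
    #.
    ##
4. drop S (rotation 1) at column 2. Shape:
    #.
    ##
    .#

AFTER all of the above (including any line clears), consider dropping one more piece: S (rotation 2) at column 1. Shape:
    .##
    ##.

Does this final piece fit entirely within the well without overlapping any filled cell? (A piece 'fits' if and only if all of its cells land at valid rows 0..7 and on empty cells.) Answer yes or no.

Answer: no

Derivation:
Drop 1: Z rot1 at col 2 lands with bottom-row=0; cleared 0 line(s) (total 0); column heights now [0 0 2 3 0 0 0], max=3
Drop 2: Z rot2 at col 3 lands with bottom-row=2; cleared 0 line(s) (total 0); column heights now [0 0 2 4 4 3 0], max=4
Drop 3: L rot1 at col 1 lands with bottom-row=2; cleared 0 line(s) (total 0); column heights now [0 5 3 4 4 3 0], max=5
Drop 4: S rot1 at col 2 lands with bottom-row=4; cleared 0 line(s) (total 0); column heights now [0 5 7 6 4 3 0], max=7
Test piece S rot2 at col 1 (width 3): heights before test = [0 5 7 6 4 3 0]; fits = False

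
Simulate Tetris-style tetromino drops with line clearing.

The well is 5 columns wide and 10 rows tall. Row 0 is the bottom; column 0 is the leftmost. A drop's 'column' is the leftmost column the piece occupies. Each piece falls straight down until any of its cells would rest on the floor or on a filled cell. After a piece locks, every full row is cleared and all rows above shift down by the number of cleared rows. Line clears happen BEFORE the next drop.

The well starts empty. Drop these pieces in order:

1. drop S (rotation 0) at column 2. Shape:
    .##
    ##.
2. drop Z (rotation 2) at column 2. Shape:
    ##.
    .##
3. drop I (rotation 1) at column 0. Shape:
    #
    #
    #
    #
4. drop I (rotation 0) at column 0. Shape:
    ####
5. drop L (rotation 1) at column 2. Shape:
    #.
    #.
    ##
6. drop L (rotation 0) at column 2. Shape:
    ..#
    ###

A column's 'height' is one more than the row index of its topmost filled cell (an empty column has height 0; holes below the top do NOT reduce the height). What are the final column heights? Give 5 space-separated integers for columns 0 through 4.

Drop 1: S rot0 at col 2 lands with bottom-row=0; cleared 0 line(s) (total 0); column heights now [0 0 1 2 2], max=2
Drop 2: Z rot2 at col 2 lands with bottom-row=2; cleared 0 line(s) (total 0); column heights now [0 0 4 4 3], max=4
Drop 3: I rot1 at col 0 lands with bottom-row=0; cleared 0 line(s) (total 0); column heights now [4 0 4 4 3], max=4
Drop 4: I rot0 at col 0 lands with bottom-row=4; cleared 0 line(s) (total 0); column heights now [5 5 5 5 3], max=5
Drop 5: L rot1 at col 2 lands with bottom-row=5; cleared 0 line(s) (total 0); column heights now [5 5 8 6 3], max=8
Drop 6: L rot0 at col 2 lands with bottom-row=8; cleared 0 line(s) (total 0); column heights now [5 5 9 9 10], max=10

Answer: 5 5 9 9 10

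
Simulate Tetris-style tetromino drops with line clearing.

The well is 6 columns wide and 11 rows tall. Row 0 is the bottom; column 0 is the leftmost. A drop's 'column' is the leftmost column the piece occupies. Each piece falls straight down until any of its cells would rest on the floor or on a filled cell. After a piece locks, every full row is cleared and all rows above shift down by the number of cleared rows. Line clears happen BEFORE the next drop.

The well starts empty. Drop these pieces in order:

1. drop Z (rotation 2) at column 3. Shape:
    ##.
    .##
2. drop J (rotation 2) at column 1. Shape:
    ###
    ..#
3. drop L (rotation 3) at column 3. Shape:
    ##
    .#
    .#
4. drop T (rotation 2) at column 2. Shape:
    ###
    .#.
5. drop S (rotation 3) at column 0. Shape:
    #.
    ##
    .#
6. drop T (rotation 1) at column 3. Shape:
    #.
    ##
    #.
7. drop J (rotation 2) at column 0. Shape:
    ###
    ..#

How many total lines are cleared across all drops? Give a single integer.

Drop 1: Z rot2 at col 3 lands with bottom-row=0; cleared 0 line(s) (total 0); column heights now [0 0 0 2 2 1], max=2
Drop 2: J rot2 at col 1 lands with bottom-row=2; cleared 0 line(s) (total 0); column heights now [0 4 4 4 2 1], max=4
Drop 3: L rot3 at col 3 lands with bottom-row=2; cleared 0 line(s) (total 0); column heights now [0 4 4 5 5 1], max=5
Drop 4: T rot2 at col 2 lands with bottom-row=5; cleared 0 line(s) (total 0); column heights now [0 4 7 7 7 1], max=7
Drop 5: S rot3 at col 0 lands with bottom-row=4; cleared 0 line(s) (total 0); column heights now [7 6 7 7 7 1], max=7
Drop 6: T rot1 at col 3 lands with bottom-row=7; cleared 0 line(s) (total 0); column heights now [7 6 7 10 9 1], max=10
Drop 7: J rot2 at col 0 lands with bottom-row=7; cleared 0 line(s) (total 0); column heights now [9 9 9 10 9 1], max=10

Answer: 0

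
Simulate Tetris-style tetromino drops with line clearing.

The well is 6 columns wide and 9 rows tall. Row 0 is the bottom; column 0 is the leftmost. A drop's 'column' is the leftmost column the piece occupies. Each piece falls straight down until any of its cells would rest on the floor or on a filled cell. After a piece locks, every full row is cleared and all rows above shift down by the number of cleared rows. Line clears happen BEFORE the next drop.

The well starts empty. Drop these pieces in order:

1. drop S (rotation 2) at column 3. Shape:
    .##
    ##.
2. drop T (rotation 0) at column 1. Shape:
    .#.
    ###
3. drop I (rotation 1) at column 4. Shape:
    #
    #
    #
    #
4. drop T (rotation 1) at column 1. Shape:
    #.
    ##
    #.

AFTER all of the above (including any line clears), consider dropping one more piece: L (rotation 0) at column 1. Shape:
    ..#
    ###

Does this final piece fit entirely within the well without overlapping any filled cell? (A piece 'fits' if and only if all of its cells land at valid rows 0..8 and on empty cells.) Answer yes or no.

Answer: yes

Derivation:
Drop 1: S rot2 at col 3 lands with bottom-row=0; cleared 0 line(s) (total 0); column heights now [0 0 0 1 2 2], max=2
Drop 2: T rot0 at col 1 lands with bottom-row=1; cleared 0 line(s) (total 0); column heights now [0 2 3 2 2 2], max=3
Drop 3: I rot1 at col 4 lands with bottom-row=2; cleared 0 line(s) (total 0); column heights now [0 2 3 2 6 2], max=6
Drop 4: T rot1 at col 1 lands with bottom-row=2; cleared 0 line(s) (total 0); column heights now [0 5 4 2 6 2], max=6
Test piece L rot0 at col 1 (width 3): heights before test = [0 5 4 2 6 2]; fits = True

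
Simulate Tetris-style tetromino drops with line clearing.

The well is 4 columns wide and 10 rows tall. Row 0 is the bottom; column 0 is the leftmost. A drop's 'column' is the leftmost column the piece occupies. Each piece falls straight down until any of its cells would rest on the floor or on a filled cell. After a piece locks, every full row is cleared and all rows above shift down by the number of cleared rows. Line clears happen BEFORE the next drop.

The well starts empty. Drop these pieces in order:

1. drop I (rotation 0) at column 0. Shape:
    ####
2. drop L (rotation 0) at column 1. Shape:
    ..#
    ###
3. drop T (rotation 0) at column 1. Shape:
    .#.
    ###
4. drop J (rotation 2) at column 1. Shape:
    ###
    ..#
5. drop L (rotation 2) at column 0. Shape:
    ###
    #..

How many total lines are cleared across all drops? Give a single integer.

Drop 1: I rot0 at col 0 lands with bottom-row=0; cleared 1 line(s) (total 1); column heights now [0 0 0 0], max=0
Drop 2: L rot0 at col 1 lands with bottom-row=0; cleared 0 line(s) (total 1); column heights now [0 1 1 2], max=2
Drop 3: T rot0 at col 1 lands with bottom-row=2; cleared 0 line(s) (total 1); column heights now [0 3 4 3], max=4
Drop 4: J rot2 at col 1 lands with bottom-row=3; cleared 0 line(s) (total 1); column heights now [0 5 5 5], max=5
Drop 5: L rot2 at col 0 lands with bottom-row=4; cleared 1 line(s) (total 2); column heights now [5 5 5 4], max=5

Answer: 2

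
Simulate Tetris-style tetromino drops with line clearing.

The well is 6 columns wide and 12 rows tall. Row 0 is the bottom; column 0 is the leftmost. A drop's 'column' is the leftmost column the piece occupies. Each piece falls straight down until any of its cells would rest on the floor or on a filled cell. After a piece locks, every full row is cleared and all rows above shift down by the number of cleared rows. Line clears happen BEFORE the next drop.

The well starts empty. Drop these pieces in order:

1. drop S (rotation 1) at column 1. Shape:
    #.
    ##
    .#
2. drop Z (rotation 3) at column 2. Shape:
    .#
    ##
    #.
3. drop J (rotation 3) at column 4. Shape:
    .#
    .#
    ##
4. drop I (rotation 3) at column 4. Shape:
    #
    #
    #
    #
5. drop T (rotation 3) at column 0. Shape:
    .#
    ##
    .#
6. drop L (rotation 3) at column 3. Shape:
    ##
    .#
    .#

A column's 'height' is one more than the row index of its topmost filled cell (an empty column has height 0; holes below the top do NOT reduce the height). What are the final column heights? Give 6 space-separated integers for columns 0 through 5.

Answer: 5 6 4 8 8 3

Derivation:
Drop 1: S rot1 at col 1 lands with bottom-row=0; cleared 0 line(s) (total 0); column heights now [0 3 2 0 0 0], max=3
Drop 2: Z rot3 at col 2 lands with bottom-row=2; cleared 0 line(s) (total 0); column heights now [0 3 4 5 0 0], max=5
Drop 3: J rot3 at col 4 lands with bottom-row=0; cleared 0 line(s) (total 0); column heights now [0 3 4 5 1 3], max=5
Drop 4: I rot3 at col 4 lands with bottom-row=1; cleared 0 line(s) (total 0); column heights now [0 3 4 5 5 3], max=5
Drop 5: T rot3 at col 0 lands with bottom-row=3; cleared 0 line(s) (total 0); column heights now [5 6 4 5 5 3], max=6
Drop 6: L rot3 at col 3 lands with bottom-row=5; cleared 0 line(s) (total 0); column heights now [5 6 4 8 8 3], max=8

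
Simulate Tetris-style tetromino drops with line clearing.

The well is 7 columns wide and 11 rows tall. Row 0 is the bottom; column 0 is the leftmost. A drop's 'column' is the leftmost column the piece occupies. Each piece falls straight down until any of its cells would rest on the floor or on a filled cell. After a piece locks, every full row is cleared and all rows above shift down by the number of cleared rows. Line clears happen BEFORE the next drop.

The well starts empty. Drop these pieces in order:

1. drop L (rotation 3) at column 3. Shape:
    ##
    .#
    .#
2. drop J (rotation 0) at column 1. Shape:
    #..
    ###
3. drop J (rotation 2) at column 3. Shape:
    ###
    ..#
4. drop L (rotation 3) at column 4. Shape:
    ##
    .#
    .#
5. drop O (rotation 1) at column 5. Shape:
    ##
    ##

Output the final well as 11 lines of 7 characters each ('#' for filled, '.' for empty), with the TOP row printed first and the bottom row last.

Drop 1: L rot3 at col 3 lands with bottom-row=0; cleared 0 line(s) (total 0); column heights now [0 0 0 3 3 0 0], max=3
Drop 2: J rot0 at col 1 lands with bottom-row=3; cleared 0 line(s) (total 0); column heights now [0 5 4 4 3 0 0], max=5
Drop 3: J rot2 at col 3 lands with bottom-row=3; cleared 0 line(s) (total 0); column heights now [0 5 4 5 5 5 0], max=5
Drop 4: L rot3 at col 4 lands with bottom-row=5; cleared 0 line(s) (total 0); column heights now [0 5 4 5 8 8 0], max=8
Drop 5: O rot1 at col 5 lands with bottom-row=8; cleared 0 line(s) (total 0); column heights now [0 5 4 5 8 10 10], max=10

Answer: .......
.....##
.....##
....##.
.....#.
.....#.
.#.###.
.###.#.
...##..
....#..
....#..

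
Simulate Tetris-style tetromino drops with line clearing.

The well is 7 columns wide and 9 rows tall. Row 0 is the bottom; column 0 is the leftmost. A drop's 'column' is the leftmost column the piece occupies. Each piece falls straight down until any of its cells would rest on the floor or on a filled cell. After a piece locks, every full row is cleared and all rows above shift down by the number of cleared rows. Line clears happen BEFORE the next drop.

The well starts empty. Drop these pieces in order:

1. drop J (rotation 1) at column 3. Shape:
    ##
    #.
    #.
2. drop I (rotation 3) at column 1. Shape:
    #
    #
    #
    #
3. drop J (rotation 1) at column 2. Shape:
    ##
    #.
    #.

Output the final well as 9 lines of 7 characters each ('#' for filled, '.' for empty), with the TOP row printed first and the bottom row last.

Drop 1: J rot1 at col 3 lands with bottom-row=0; cleared 0 line(s) (total 0); column heights now [0 0 0 3 3 0 0], max=3
Drop 2: I rot3 at col 1 lands with bottom-row=0; cleared 0 line(s) (total 0); column heights now [0 4 0 3 3 0 0], max=4
Drop 3: J rot1 at col 2 lands with bottom-row=1; cleared 0 line(s) (total 0); column heights now [0 4 4 4 3 0 0], max=4

Answer: .......
.......
.......
.......
.......
.###...
.####..
.###...
.#.#...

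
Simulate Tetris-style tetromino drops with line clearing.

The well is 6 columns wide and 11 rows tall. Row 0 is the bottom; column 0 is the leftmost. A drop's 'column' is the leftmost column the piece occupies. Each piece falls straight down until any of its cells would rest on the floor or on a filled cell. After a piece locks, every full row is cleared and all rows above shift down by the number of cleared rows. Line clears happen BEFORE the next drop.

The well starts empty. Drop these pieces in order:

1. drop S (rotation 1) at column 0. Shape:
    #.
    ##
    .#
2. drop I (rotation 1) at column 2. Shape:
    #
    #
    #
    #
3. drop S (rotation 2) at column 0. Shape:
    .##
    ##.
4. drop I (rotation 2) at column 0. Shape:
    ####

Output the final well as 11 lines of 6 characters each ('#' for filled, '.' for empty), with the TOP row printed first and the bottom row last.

Drop 1: S rot1 at col 0 lands with bottom-row=0; cleared 0 line(s) (total 0); column heights now [3 2 0 0 0 0], max=3
Drop 2: I rot1 at col 2 lands with bottom-row=0; cleared 0 line(s) (total 0); column heights now [3 2 4 0 0 0], max=4
Drop 3: S rot2 at col 0 lands with bottom-row=3; cleared 0 line(s) (total 0); column heights now [4 5 5 0 0 0], max=5
Drop 4: I rot2 at col 0 lands with bottom-row=5; cleared 0 line(s) (total 0); column heights now [6 6 6 6 0 0], max=6

Answer: ......
......
......
......
......
####..
.##...
###...
#.#...
###...
.##...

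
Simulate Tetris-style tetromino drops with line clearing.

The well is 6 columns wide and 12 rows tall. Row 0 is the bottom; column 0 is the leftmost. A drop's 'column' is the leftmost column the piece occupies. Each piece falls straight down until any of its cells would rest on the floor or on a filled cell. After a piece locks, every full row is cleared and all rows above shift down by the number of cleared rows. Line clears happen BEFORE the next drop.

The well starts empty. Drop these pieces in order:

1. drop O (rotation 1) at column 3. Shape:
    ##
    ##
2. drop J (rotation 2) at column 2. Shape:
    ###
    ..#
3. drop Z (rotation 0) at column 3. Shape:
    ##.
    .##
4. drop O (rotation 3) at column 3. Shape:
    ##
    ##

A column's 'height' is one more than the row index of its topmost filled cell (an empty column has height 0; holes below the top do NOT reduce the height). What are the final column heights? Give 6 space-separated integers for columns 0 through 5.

Answer: 0 0 4 8 8 5

Derivation:
Drop 1: O rot1 at col 3 lands with bottom-row=0; cleared 0 line(s) (total 0); column heights now [0 0 0 2 2 0], max=2
Drop 2: J rot2 at col 2 lands with bottom-row=2; cleared 0 line(s) (total 0); column heights now [0 0 4 4 4 0], max=4
Drop 3: Z rot0 at col 3 lands with bottom-row=4; cleared 0 line(s) (total 0); column heights now [0 0 4 6 6 5], max=6
Drop 4: O rot3 at col 3 lands with bottom-row=6; cleared 0 line(s) (total 0); column heights now [0 0 4 8 8 5], max=8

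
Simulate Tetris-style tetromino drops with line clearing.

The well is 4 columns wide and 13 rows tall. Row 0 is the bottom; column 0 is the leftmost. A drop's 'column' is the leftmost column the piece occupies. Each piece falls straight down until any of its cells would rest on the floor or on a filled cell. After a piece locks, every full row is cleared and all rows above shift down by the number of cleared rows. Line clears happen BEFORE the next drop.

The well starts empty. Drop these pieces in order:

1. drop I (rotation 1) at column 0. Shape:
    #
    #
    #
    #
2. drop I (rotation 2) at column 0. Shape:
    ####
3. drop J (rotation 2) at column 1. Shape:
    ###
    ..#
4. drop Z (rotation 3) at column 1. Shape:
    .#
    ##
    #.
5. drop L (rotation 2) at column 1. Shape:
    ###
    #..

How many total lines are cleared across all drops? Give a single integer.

Drop 1: I rot1 at col 0 lands with bottom-row=0; cleared 0 line(s) (total 0); column heights now [4 0 0 0], max=4
Drop 2: I rot2 at col 0 lands with bottom-row=4; cleared 1 line(s) (total 1); column heights now [4 0 0 0], max=4
Drop 3: J rot2 at col 1 lands with bottom-row=0; cleared 1 line(s) (total 2); column heights now [3 0 0 1], max=3
Drop 4: Z rot3 at col 1 lands with bottom-row=0; cleared 0 line(s) (total 2); column heights now [3 2 3 1], max=3
Drop 5: L rot2 at col 1 lands with bottom-row=2; cleared 0 line(s) (total 2); column heights now [3 4 4 4], max=4

Answer: 2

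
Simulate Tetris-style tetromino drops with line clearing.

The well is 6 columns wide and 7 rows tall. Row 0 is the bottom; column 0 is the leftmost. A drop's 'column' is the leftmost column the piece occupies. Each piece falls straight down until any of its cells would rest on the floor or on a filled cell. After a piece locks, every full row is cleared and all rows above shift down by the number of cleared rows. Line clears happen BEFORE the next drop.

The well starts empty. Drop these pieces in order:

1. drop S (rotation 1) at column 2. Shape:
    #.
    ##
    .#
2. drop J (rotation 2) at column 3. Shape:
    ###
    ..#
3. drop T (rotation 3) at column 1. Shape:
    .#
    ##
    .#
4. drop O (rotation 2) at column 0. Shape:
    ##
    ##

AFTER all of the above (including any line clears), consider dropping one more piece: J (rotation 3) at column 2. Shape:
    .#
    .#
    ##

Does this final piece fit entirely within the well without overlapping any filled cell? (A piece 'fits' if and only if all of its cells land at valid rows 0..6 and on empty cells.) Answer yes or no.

Answer: no

Derivation:
Drop 1: S rot1 at col 2 lands with bottom-row=0; cleared 0 line(s) (total 0); column heights now [0 0 3 2 0 0], max=3
Drop 2: J rot2 at col 3 lands with bottom-row=1; cleared 0 line(s) (total 0); column heights now [0 0 3 3 3 3], max=3
Drop 3: T rot3 at col 1 lands with bottom-row=3; cleared 0 line(s) (total 0); column heights now [0 5 6 3 3 3], max=6
Drop 4: O rot2 at col 0 lands with bottom-row=5; cleared 0 line(s) (total 0); column heights now [7 7 6 3 3 3], max=7
Test piece J rot3 at col 2 (width 2): heights before test = [7 7 6 3 3 3]; fits = False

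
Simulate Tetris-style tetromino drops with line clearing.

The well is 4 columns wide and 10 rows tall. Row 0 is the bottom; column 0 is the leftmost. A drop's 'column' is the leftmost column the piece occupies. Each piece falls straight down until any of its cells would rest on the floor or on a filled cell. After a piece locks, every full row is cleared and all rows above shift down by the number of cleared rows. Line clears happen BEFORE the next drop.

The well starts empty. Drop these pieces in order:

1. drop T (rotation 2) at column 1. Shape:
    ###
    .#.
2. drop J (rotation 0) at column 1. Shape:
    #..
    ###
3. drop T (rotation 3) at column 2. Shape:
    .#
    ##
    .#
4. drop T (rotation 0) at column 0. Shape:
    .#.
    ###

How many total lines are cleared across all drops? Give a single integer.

Drop 1: T rot2 at col 1 lands with bottom-row=0; cleared 0 line(s) (total 0); column heights now [0 2 2 2], max=2
Drop 2: J rot0 at col 1 lands with bottom-row=2; cleared 0 line(s) (total 0); column heights now [0 4 3 3], max=4
Drop 3: T rot3 at col 2 lands with bottom-row=3; cleared 0 line(s) (total 0); column heights now [0 4 5 6], max=6
Drop 4: T rot0 at col 0 lands with bottom-row=5; cleared 1 line(s) (total 1); column heights now [0 6 5 5], max=6

Answer: 1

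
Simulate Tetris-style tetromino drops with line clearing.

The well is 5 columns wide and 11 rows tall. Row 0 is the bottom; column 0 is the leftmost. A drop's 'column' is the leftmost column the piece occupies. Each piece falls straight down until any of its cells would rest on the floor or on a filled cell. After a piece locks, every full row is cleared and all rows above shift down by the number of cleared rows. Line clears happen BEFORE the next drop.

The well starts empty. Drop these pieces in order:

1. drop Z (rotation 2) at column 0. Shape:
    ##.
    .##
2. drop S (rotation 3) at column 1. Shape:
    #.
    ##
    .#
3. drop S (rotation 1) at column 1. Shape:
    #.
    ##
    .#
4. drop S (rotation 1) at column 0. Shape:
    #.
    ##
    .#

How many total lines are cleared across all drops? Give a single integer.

Drop 1: Z rot2 at col 0 lands with bottom-row=0; cleared 0 line(s) (total 0); column heights now [2 2 1 0 0], max=2
Drop 2: S rot3 at col 1 lands with bottom-row=1; cleared 0 line(s) (total 0); column heights now [2 4 3 0 0], max=4
Drop 3: S rot1 at col 1 lands with bottom-row=3; cleared 0 line(s) (total 0); column heights now [2 6 5 0 0], max=6
Drop 4: S rot1 at col 0 lands with bottom-row=6; cleared 0 line(s) (total 0); column heights now [9 8 5 0 0], max=9

Answer: 0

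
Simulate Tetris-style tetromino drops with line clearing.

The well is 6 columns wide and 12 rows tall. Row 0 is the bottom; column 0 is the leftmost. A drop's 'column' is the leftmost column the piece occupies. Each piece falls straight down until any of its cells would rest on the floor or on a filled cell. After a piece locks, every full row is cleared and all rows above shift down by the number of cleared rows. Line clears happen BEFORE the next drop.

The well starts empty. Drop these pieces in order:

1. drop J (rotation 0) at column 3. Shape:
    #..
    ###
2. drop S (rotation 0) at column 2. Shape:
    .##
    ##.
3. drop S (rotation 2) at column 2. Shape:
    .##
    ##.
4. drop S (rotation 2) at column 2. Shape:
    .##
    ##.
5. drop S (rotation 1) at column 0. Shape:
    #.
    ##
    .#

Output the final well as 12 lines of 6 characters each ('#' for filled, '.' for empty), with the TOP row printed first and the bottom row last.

Answer: ......
......
......
......
...##.
..##..
...##.
..##..
...##.
#.##..
##.#..
.#.###

Derivation:
Drop 1: J rot0 at col 3 lands with bottom-row=0; cleared 0 line(s) (total 0); column heights now [0 0 0 2 1 1], max=2
Drop 2: S rot0 at col 2 lands with bottom-row=2; cleared 0 line(s) (total 0); column heights now [0 0 3 4 4 1], max=4
Drop 3: S rot2 at col 2 lands with bottom-row=4; cleared 0 line(s) (total 0); column heights now [0 0 5 6 6 1], max=6
Drop 4: S rot2 at col 2 lands with bottom-row=6; cleared 0 line(s) (total 0); column heights now [0 0 7 8 8 1], max=8
Drop 5: S rot1 at col 0 lands with bottom-row=0; cleared 0 line(s) (total 0); column heights now [3 2 7 8 8 1], max=8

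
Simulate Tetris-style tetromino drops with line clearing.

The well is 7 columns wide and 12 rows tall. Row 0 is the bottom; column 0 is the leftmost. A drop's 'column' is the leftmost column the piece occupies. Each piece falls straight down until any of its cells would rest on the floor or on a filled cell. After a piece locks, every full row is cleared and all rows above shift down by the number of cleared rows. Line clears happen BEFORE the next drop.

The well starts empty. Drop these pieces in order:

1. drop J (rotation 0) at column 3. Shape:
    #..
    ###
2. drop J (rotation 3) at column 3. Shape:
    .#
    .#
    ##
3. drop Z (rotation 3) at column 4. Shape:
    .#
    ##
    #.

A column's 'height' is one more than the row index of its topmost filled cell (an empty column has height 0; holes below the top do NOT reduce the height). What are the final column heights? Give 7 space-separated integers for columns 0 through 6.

Answer: 0 0 0 3 7 8 0

Derivation:
Drop 1: J rot0 at col 3 lands with bottom-row=0; cleared 0 line(s) (total 0); column heights now [0 0 0 2 1 1 0], max=2
Drop 2: J rot3 at col 3 lands with bottom-row=2; cleared 0 line(s) (total 0); column heights now [0 0 0 3 5 1 0], max=5
Drop 3: Z rot3 at col 4 lands with bottom-row=5; cleared 0 line(s) (total 0); column heights now [0 0 0 3 7 8 0], max=8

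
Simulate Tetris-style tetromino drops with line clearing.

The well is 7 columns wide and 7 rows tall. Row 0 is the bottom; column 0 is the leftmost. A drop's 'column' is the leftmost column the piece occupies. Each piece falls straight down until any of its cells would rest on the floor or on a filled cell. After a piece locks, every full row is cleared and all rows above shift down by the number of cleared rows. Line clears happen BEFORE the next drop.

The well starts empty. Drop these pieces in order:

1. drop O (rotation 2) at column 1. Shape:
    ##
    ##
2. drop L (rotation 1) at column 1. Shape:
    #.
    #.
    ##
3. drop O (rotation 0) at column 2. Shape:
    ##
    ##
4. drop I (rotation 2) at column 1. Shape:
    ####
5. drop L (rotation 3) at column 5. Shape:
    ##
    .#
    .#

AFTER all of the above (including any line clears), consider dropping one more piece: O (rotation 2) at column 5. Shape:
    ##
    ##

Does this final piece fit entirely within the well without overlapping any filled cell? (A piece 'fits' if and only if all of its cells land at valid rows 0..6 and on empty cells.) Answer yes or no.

Drop 1: O rot2 at col 1 lands with bottom-row=0; cleared 0 line(s) (total 0); column heights now [0 2 2 0 0 0 0], max=2
Drop 2: L rot1 at col 1 lands with bottom-row=2; cleared 0 line(s) (total 0); column heights now [0 5 3 0 0 0 0], max=5
Drop 3: O rot0 at col 2 lands with bottom-row=3; cleared 0 line(s) (total 0); column heights now [0 5 5 5 0 0 0], max=5
Drop 4: I rot2 at col 1 lands with bottom-row=5; cleared 0 line(s) (total 0); column heights now [0 6 6 6 6 0 0], max=6
Drop 5: L rot3 at col 5 lands with bottom-row=0; cleared 0 line(s) (total 0); column heights now [0 6 6 6 6 3 3], max=6
Test piece O rot2 at col 5 (width 2): heights before test = [0 6 6 6 6 3 3]; fits = True

Answer: yes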